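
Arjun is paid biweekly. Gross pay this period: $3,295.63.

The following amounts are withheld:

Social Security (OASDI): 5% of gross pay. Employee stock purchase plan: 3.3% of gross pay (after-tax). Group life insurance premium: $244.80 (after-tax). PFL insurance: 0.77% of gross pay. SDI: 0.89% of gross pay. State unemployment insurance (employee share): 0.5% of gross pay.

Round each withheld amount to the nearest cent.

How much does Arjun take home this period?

Social Security (OASDI): $3,295.63 × 0.05 = $164.78
PFL insurance: $3,295.63 × 0.0077 = $25.38
SDI: $3,295.63 × 0.0089 = $29.33
State unemployment insurance (employee share): $3,295.63 × 0.005 = $16.48
Group life insurance premium: $244.80
Employee stock purchase plan: $3,295.63 × 0.033 = $108.76
Total deductions = $164.78 + $25.38 + $29.33 + $16.48 + $244.80 + $108.76 = $589.53
Net pay = $3,295.63 − $589.53 = $2,706.10

$2,706.10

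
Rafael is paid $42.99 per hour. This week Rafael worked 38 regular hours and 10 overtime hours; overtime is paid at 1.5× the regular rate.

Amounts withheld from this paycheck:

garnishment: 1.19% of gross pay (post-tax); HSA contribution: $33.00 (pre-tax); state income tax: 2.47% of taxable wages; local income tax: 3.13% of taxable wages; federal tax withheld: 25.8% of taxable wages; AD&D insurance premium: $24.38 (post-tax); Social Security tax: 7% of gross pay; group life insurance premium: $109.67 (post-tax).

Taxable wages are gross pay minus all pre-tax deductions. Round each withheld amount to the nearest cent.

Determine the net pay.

$1,219.75

Regular pay: 38 × $42.99 = $1,633.62
Overtime pay: 10 × $42.99 × 1.5 = $644.85
Gross pay = $1,633.62 + $644.85 = $2,278.47
HSA contribution: $33.00
Taxable wages = $2,278.47 − $33.00 = $2,245.47
State income tax: $2,245.47 × 0.0247 = $55.46
Federal tax withheld: $2,245.47 × 0.258 = $579.33
Local income tax: $2,245.47 × 0.0313 = $70.28
Social Security tax: $2,278.47 × 0.07 = $159.49
Group life insurance premium: $109.67
Garnishment: $2,278.47 × 0.0119 = $27.11
AD&D insurance premium: $24.38
Total deductions = $33.00 + $55.46 + $579.33 + $70.28 + $159.49 + $109.67 + $27.11 + $24.38 = $1,058.72
Net pay = $2,278.47 − $1,058.72 = $1,219.75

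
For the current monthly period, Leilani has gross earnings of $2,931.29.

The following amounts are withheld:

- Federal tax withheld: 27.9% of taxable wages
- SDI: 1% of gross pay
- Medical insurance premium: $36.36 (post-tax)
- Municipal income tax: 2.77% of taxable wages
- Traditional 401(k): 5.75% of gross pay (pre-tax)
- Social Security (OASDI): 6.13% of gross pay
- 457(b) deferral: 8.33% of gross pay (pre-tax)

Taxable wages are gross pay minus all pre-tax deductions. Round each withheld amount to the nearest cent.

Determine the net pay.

$1,500.76

Traditional 401(k): $2,931.29 × 0.0575 = $168.55
457(b) deferral: $2,931.29 × 0.0833 = $244.18
Pre-tax total = $168.55 + $244.18 = $412.73
Taxable wages = $2,931.29 − $412.73 = $2,518.56
Federal tax withheld: $2,518.56 × 0.279 = $702.68
Municipal income tax: $2,518.56 × 0.0277 = $69.76
SDI: $2,931.29 × 0.01 = $29.31
Social Security (OASDI): $2,931.29 × 0.0613 = $179.69
Medical insurance premium: $36.36
Total deductions = $168.55 + $244.18 + $702.68 + $69.76 + $29.31 + $179.69 + $36.36 = $1,430.53
Net pay = $2,931.29 − $1,430.53 = $1,500.76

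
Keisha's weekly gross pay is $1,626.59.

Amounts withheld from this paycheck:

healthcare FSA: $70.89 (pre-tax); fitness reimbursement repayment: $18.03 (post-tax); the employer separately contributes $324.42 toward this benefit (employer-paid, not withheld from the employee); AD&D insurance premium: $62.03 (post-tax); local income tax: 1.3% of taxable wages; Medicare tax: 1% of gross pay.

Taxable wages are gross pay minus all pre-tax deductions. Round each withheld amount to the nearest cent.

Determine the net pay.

Healthcare FSA: $70.89
Taxable wages = $1,626.59 − $70.89 = $1,555.70
Local income tax: $1,555.70 × 0.013 = $20.22
Medicare tax: $1,626.59 × 0.01 = $16.27
AD&D insurance premium: $62.03
Fitness reimbursement repayment: $18.03
(Employer's $324.42 toward fitness reimbursement repayment is not withheld from the employee.)
Total deductions = $70.89 + $20.22 + $16.27 + $62.03 + $18.03 = $187.44
Net pay = $1,626.59 − $187.44 = $1,439.15

$1,439.15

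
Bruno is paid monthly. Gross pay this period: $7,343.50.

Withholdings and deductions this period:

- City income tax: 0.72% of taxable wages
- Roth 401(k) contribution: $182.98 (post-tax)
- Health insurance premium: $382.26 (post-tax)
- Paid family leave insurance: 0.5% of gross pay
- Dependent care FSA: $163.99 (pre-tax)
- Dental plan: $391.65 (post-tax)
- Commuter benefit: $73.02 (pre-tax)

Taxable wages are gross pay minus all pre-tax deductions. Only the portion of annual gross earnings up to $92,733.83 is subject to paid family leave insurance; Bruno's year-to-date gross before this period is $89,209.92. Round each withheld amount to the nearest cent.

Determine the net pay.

Dependent care FSA: $163.99
Commuter benefit: $73.02
Pre-tax total = $163.99 + $73.02 = $237.01
Taxable wages = $7,343.50 − $237.01 = $7,106.49
City income tax: $7,106.49 × 0.0072 = $51.17
Paid family leave insurance: only $92,733.83 − $89,209.92 = $3,523.91 of this check is subject → $3,523.91 × 0.005 = $17.62
Dental plan: $391.65
Roth 401(k) contribution: $182.98
Health insurance premium: $382.26
Total deductions = $163.99 + $73.02 + $51.17 + $17.62 + $391.65 + $182.98 + $382.26 = $1,262.69
Net pay = $7,343.50 − $1,262.69 = $6,080.81

$6,080.81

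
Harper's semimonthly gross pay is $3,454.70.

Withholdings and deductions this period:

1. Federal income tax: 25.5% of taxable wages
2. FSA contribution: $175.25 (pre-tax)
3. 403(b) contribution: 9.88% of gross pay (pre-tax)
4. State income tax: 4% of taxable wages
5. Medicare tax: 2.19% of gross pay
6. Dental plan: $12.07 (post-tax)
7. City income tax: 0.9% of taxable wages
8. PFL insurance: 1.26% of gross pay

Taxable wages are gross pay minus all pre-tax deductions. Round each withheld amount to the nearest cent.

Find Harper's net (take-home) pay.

403(b) contribution: $3,454.70 × 0.0988 = $341.32
FSA contribution: $175.25
Pre-tax total = $341.32 + $175.25 = $516.57
Taxable wages = $3,454.70 − $516.57 = $2,938.13
City income tax: $2,938.13 × 0.009 = $26.44
Federal income tax: $2,938.13 × 0.255 = $749.22
State income tax: $2,938.13 × 0.04 = $117.53
Medicare tax: $3,454.70 × 0.0219 = $75.66
PFL insurance: $3,454.70 × 0.0126 = $43.53
Dental plan: $12.07
Total deductions = $341.32 + $175.25 + $26.44 + $749.22 + $117.53 + $75.66 + $43.53 + $12.07 = $1,541.02
Net pay = $3,454.70 − $1,541.02 = $1,913.68

$1,913.68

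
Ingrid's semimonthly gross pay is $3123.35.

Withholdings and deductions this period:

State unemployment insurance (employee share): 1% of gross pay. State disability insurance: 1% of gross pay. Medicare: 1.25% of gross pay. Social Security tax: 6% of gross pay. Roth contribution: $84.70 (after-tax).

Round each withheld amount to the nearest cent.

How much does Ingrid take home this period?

$2749.75

Medicare: $3123.35 × 0.0125 = $39.04
Social Security tax: $3123.35 × 0.06 = $187.40
State disability insurance: $3123.35 × 0.01 = $31.23
State unemployment insurance (employee share): $3123.35 × 0.01 = $31.23
Roth contribution: $84.70
Total deductions = $39.04 + $187.40 + $31.23 + $31.23 + $84.70 = $373.60
Net pay = $3123.35 − $373.60 = $2749.75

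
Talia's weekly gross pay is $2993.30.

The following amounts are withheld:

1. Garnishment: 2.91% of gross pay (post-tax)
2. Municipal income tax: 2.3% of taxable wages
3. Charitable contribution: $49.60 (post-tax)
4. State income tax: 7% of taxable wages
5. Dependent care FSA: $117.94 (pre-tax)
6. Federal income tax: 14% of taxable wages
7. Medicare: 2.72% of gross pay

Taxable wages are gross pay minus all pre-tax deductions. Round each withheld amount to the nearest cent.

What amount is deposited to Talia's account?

Dependent care FSA: $117.94
Taxable wages = $2993.30 − $117.94 = $2875.36
Municipal income tax: $2875.36 × 0.023 = $66.13
Federal income tax: $2875.36 × 0.14 = $402.55
State income tax: $2875.36 × 0.07 = $201.28
Medicare: $2993.30 × 0.0272 = $81.42
Charitable contribution: $49.60
Garnishment: $2993.30 × 0.0291 = $87.11
Total deductions = $117.94 + $66.13 + $402.55 + $201.28 + $81.42 + $49.60 + $87.11 = $1006.03
Net pay = $2993.30 − $1006.03 = $1987.27

$1987.27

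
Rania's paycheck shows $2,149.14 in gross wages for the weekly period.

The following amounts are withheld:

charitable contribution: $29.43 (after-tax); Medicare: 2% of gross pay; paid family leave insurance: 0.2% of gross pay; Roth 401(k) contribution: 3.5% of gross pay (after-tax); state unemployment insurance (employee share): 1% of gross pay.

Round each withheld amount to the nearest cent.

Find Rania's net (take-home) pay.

$1,975.72

Paid family leave insurance: $2,149.14 × 0.002 = $4.30
Medicare: $2,149.14 × 0.02 = $42.98
State unemployment insurance (employee share): $2,149.14 × 0.01 = $21.49
Roth 401(k) contribution: $2,149.14 × 0.035 = $75.22
Charitable contribution: $29.43
Total deductions = $4.30 + $42.98 + $21.49 + $75.22 + $29.43 = $173.42
Net pay = $2,149.14 − $173.42 = $1,975.72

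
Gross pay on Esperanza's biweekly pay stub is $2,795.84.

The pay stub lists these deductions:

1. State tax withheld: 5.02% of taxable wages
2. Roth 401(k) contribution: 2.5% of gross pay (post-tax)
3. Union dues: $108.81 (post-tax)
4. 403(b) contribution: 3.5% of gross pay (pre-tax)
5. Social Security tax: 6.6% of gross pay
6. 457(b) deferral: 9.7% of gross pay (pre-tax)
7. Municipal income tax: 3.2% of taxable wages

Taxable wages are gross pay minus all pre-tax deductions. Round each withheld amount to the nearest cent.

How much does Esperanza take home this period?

403(b) contribution: $2,795.84 × 0.035 = $97.85
457(b) deferral: $2,795.84 × 0.097 = $271.20
Pre-tax total = $97.85 + $271.20 = $369.05
Taxable wages = $2,795.84 − $369.05 = $2,426.79
Municipal income tax: $2,426.79 × 0.032 = $77.66
State tax withheld: $2,426.79 × 0.0502 = $121.82
Social Security tax: $2,795.84 × 0.066 = $184.53
Union dues: $108.81
Roth 401(k) contribution: $2,795.84 × 0.025 = $69.90
Total deductions = $97.85 + $271.20 + $77.66 + $121.82 + $184.53 + $108.81 + $69.90 = $931.77
Net pay = $2,795.84 − $931.77 = $1,864.07

$1,864.07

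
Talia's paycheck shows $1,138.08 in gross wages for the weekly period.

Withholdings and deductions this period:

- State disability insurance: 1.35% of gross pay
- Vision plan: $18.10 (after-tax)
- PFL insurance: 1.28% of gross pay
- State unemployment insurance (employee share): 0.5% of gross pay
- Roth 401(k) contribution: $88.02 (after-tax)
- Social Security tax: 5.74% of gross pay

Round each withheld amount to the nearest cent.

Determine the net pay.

Social Security tax: $1,138.08 × 0.0574 = $65.33
State unemployment insurance (employee share): $1,138.08 × 0.005 = $5.69
PFL insurance: $1,138.08 × 0.0128 = $14.57
State disability insurance: $1,138.08 × 0.0135 = $15.36
Vision plan: $18.10
Roth 401(k) contribution: $88.02
Total deductions = $65.33 + $5.69 + $14.57 + $15.36 + $18.10 + $88.02 = $207.07
Net pay = $1,138.08 − $207.07 = $931.01

$931.01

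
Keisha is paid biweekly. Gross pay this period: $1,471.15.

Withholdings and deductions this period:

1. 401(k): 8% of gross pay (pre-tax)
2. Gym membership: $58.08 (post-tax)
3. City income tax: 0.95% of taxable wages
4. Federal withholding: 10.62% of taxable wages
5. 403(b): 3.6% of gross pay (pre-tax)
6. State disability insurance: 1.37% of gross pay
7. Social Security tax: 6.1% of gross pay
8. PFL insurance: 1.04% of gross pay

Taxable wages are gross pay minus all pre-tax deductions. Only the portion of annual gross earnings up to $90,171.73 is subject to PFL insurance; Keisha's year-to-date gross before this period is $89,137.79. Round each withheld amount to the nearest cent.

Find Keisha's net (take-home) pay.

403(b): $1,471.15 × 0.036 = $52.96
401(k): $1,471.15 × 0.08 = $117.69
Pre-tax total = $52.96 + $117.69 = $170.65
Taxable wages = $1,471.15 − $170.65 = $1,300.50
Federal withholding: $1,300.50 × 0.1062 = $138.11
City income tax: $1,300.50 × 0.0095 = $12.35
PFL insurance: only $90,171.73 − $89,137.79 = $1,033.94 of this check is subject → $1,033.94 × 0.0104 = $10.75
State disability insurance: $1,471.15 × 0.0137 = $20.15
Social Security tax: $1,471.15 × 0.061 = $89.74
Gym membership: $58.08
Total deductions = $52.96 + $117.69 + $138.11 + $12.35 + $10.75 + $20.15 + $89.74 + $58.08 = $499.83
Net pay = $1,471.15 − $499.83 = $971.32

$971.32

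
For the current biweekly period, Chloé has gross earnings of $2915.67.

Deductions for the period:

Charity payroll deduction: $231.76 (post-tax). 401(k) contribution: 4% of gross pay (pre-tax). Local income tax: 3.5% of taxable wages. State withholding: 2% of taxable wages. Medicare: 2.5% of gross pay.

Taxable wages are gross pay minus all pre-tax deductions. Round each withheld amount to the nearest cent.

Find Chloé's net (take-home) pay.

$2340.44

401(k) contribution: $2915.67 × 0.04 = $116.63
Taxable wages = $2915.67 − $116.63 = $2799.04
State withholding: $2799.04 × 0.02 = $55.98
Local income tax: $2799.04 × 0.035 = $97.97
Medicare: $2915.67 × 0.025 = $72.89
Charity payroll deduction: $231.76
Total deductions = $116.63 + $55.98 + $97.97 + $72.89 + $231.76 = $575.23
Net pay = $2915.67 − $575.23 = $2340.44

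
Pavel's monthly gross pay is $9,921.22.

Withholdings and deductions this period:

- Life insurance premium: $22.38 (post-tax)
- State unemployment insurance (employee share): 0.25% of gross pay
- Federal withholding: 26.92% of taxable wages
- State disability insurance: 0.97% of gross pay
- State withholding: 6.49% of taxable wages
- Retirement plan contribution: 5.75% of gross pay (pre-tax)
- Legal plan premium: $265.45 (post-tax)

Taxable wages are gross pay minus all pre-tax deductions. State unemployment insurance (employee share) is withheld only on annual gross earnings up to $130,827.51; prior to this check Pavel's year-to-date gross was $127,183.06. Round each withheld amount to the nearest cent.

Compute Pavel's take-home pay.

Retirement plan contribution: $9,921.22 × 0.0575 = $570.47
Taxable wages = $9,921.22 − $570.47 = $9,350.75
Federal withholding: $9,350.75 × 0.2692 = $2,517.22
State withholding: $9,350.75 × 0.0649 = $606.86
State unemployment insurance (employee share): only $130,827.51 − $127,183.06 = $3,644.45 of this check is subject → $3,644.45 × 0.0025 = $9.11
State disability insurance: $9,921.22 × 0.0097 = $96.24
Life insurance premium: $22.38
Legal plan premium: $265.45
Total deductions = $570.47 + $2,517.22 + $606.86 + $9.11 + $96.24 + $22.38 + $265.45 = $4,087.73
Net pay = $9,921.22 − $4,087.73 = $5,833.49

$5,833.49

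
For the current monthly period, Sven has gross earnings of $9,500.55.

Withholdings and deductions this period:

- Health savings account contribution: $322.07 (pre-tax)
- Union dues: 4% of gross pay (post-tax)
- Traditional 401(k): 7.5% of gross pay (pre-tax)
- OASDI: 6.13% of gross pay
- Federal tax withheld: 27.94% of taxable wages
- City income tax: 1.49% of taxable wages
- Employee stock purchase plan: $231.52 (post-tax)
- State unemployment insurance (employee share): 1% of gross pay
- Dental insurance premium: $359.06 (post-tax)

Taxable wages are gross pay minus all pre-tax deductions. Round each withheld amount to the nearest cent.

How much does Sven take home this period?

$4,326.43

Health savings account contribution: $322.07
Traditional 401(k): $9,500.55 × 0.075 = $712.54
Pre-tax total = $322.07 + $712.54 = $1,034.61
Taxable wages = $9,500.55 − $1,034.61 = $8,465.94
City income tax: $8,465.94 × 0.0149 = $126.14
Federal tax withheld: $8,465.94 × 0.2794 = $2,365.38
OASDI: $9,500.55 × 0.0613 = $582.38
State unemployment insurance (employee share): $9,500.55 × 0.01 = $95.01
Employee stock purchase plan: $231.52
Dental insurance premium: $359.06
Union dues: $9,500.55 × 0.04 = $380.02
Total deductions = $322.07 + $712.54 + $126.14 + $2,365.38 + $582.38 + $95.01 + $231.52 + $359.06 + $380.02 = $5,174.12
Net pay = $9,500.55 − $5,174.12 = $4,326.43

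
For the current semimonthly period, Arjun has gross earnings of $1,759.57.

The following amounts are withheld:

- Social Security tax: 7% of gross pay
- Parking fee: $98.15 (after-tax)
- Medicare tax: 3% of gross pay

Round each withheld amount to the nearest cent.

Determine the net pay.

Social Security tax: $1,759.57 × 0.07 = $123.17
Medicare tax: $1,759.57 × 0.03 = $52.79
Parking fee: $98.15
Total deductions = $123.17 + $52.79 + $98.15 = $274.11
Net pay = $1,759.57 − $274.11 = $1,485.46

$1,485.46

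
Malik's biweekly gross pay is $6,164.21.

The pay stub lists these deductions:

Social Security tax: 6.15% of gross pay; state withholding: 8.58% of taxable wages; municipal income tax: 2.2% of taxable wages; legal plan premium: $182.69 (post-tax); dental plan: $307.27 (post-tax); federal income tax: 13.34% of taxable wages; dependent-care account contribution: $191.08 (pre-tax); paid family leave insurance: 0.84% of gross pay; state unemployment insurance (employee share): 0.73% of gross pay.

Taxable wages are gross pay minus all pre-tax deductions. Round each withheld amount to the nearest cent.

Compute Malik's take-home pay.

Dependent-care account contribution: $191.08
Taxable wages = $6,164.21 − $191.08 = $5,973.13
State withholding: $5,973.13 × 0.0858 = $512.49
Municipal income tax: $5,973.13 × 0.022 = $131.41
Federal income tax: $5,973.13 × 0.1334 = $796.82
Paid family leave insurance: $6,164.21 × 0.0084 = $51.78
State unemployment insurance (employee share): $6,164.21 × 0.0073 = $45.00
Social Security tax: $6,164.21 × 0.0615 = $379.10
Dental plan: $307.27
Legal plan premium: $182.69
Total deductions = $191.08 + $512.49 + $131.41 + $796.82 + $51.78 + $45.00 + $379.10 + $307.27 + $182.69 = $2,597.64
Net pay = $6,164.21 − $2,597.64 = $3,566.57

$3,566.57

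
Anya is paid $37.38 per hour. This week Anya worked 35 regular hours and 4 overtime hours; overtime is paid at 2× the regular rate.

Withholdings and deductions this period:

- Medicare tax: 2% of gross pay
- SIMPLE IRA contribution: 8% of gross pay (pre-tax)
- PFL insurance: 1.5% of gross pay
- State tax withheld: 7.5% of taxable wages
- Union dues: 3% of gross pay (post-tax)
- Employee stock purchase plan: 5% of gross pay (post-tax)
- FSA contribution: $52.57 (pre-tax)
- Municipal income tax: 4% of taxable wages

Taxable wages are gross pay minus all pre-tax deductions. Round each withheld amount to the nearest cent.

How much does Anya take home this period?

$1077.32

Regular pay: 35 × $37.38 = $1308.30
Overtime pay: 4 × $37.38 × 2 = $299.04
Gross pay = $1308.30 + $299.04 = $1607.34
SIMPLE IRA contribution: $1607.34 × 0.08 = $128.59
FSA contribution: $52.57
Pre-tax total = $128.59 + $52.57 = $181.16
Taxable wages = $1607.34 − $181.16 = $1426.18
Municipal income tax: $1426.18 × 0.04 = $57.05
State tax withheld: $1426.18 × 0.075 = $106.96
Medicare tax: $1607.34 × 0.02 = $32.15
PFL insurance: $1607.34 × 0.015 = $24.11
Union dues: $1607.34 × 0.03 = $48.22
Employee stock purchase plan: $1607.34 × 0.05 = $80.37
Total deductions = $128.59 + $52.57 + $57.05 + $106.96 + $32.15 + $24.11 + $48.22 + $80.37 = $530.02
Net pay = $1607.34 − $530.02 = $1077.32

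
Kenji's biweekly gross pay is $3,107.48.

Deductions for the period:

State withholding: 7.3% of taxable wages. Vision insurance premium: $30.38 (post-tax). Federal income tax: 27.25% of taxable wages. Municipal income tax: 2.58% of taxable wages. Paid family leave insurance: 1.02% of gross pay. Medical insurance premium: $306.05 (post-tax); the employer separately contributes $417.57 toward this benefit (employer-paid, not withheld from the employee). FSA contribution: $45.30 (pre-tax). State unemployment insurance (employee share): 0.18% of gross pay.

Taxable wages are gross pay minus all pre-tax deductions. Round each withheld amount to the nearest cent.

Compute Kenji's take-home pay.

FSA contribution: $45.30
Taxable wages = $3,107.48 − $45.30 = $3,062.18
State withholding: $3,062.18 × 0.073 = $223.54
Federal income tax: $3,062.18 × 0.2725 = $834.44
Municipal income tax: $3,062.18 × 0.0258 = $79.00
Paid family leave insurance: $3,107.48 × 0.0102 = $31.70
State unemployment insurance (employee share): $3,107.48 × 0.0018 = $5.59
Medical insurance premium: $306.05
Vision insurance premium: $30.38
(Employer's $417.57 toward medical insurance premium is not withheld from the employee.)
Total deductions = $45.30 + $223.54 + $834.44 + $79.00 + $31.70 + $5.59 + $306.05 + $30.38 = $1,556.00
Net pay = $3,107.48 − $1,556.00 = $1,551.48

$1,551.48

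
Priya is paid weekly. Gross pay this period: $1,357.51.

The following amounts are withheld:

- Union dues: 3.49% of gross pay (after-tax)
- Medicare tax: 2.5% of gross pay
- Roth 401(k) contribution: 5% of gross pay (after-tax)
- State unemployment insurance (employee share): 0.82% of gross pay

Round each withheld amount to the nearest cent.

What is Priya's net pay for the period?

Medicare tax: $1,357.51 × 0.025 = $33.94
State unemployment insurance (employee share): $1,357.51 × 0.0082 = $11.13
Roth 401(k) contribution: $1,357.51 × 0.05 = $67.88
Union dues: $1,357.51 × 0.0349 = $47.38
Total deductions = $33.94 + $11.13 + $67.88 + $47.38 = $160.33
Net pay = $1,357.51 − $160.33 = $1,197.18

$1,197.18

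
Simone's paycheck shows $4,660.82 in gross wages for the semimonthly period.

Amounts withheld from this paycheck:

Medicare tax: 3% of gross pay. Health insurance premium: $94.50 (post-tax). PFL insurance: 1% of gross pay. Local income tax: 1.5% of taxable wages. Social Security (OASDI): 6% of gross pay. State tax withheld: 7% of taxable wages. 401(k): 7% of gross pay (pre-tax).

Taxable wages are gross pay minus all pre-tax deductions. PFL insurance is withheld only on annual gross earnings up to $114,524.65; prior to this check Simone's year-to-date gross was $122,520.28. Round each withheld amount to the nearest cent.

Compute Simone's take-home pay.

401(k): $4,660.82 × 0.07 = $326.26
Taxable wages = $4,660.82 − $326.26 = $4,334.56
State tax withheld: $4,334.56 × 0.07 = $303.42
Local income tax: $4,334.56 × 0.015 = $65.02
Medicare tax: $4,660.82 × 0.03 = $139.82
PFL insurance: annual cap $114,524.65 already reached (YTD $122,520.28), so $0.00
Social Security (OASDI): $4,660.82 × 0.06 = $279.65
Health insurance premium: $94.50
Total deductions = $326.26 + $303.42 + $65.02 + $139.82 + $0.00 + $279.65 + $94.50 = $1,208.67
Net pay = $4,660.82 − $1,208.67 = $3,452.15

$3,452.15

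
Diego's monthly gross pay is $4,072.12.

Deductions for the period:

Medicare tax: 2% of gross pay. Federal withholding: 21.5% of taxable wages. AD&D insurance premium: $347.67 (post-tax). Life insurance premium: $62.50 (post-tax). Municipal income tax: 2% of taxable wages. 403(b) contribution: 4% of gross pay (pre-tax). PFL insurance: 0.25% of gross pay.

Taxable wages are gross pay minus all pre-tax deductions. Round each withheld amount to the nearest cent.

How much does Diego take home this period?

403(b) contribution: $4,072.12 × 0.04 = $162.88
Taxable wages = $4,072.12 − $162.88 = $3,909.24
Federal withholding: $3,909.24 × 0.215 = $840.49
Municipal income tax: $3,909.24 × 0.02 = $78.18
Medicare tax: $4,072.12 × 0.02 = $81.44
PFL insurance: $4,072.12 × 0.0025 = $10.18
AD&D insurance premium: $347.67
Life insurance premium: $62.50
Total deductions = $162.88 + $840.49 + $78.18 + $81.44 + $10.18 + $347.67 + $62.50 = $1,583.34
Net pay = $4,072.12 − $1,583.34 = $2,488.78

$2,488.78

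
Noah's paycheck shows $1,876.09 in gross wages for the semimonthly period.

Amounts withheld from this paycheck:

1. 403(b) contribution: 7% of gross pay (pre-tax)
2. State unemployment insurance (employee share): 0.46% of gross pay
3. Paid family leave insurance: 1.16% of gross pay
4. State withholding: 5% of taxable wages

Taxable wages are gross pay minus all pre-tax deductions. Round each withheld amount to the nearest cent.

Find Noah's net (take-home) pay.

$1,627.13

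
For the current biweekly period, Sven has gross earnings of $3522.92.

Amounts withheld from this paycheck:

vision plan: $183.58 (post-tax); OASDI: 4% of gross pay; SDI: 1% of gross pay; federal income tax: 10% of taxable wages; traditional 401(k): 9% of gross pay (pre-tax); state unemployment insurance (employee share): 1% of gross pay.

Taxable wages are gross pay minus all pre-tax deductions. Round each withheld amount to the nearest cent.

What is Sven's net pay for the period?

$2490.31

Traditional 401(k): $3522.92 × 0.09 = $317.06
Taxable wages = $3522.92 − $317.06 = $3205.86
Federal income tax: $3205.86 × 0.1 = $320.59
State unemployment insurance (employee share): $3522.92 × 0.01 = $35.23
SDI: $3522.92 × 0.01 = $35.23
OASDI: $3522.92 × 0.04 = $140.92
Vision plan: $183.58
Total deductions = $317.06 + $320.59 + $35.23 + $35.23 + $140.92 + $183.58 = $1032.61
Net pay = $3522.92 − $1032.61 = $2490.31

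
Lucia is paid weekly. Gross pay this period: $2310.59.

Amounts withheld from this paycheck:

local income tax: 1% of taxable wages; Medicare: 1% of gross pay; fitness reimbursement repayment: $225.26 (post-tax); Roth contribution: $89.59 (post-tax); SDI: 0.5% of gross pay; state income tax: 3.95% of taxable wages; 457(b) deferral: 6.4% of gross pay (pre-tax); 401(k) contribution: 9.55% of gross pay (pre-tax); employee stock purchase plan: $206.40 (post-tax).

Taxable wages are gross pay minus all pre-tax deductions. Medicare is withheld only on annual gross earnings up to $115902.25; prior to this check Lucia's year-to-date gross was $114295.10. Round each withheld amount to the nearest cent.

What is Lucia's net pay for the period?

$1297.05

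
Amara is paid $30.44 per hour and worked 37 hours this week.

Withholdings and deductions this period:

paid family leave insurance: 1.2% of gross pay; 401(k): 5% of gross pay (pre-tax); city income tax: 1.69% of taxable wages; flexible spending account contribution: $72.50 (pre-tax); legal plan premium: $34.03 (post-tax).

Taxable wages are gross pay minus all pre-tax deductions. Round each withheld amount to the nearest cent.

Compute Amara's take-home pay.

$933.06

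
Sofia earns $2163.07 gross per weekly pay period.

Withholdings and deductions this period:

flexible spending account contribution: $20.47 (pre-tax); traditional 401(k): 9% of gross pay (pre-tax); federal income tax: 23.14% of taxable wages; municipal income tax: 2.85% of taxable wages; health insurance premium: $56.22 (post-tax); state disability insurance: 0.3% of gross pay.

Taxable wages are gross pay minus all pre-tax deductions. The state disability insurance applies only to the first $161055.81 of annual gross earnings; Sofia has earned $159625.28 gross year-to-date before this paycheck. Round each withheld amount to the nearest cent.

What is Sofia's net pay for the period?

$1381.14

Flexible spending account contribution: $20.47
Traditional 401(k): $2163.07 × 0.09 = $194.68
Pre-tax total = $20.47 + $194.68 = $215.15
Taxable wages = $2163.07 − $215.15 = $1947.92
Municipal income tax: $1947.92 × 0.0285 = $55.52
Federal income tax: $1947.92 × 0.2314 = $450.75
State disability insurance: only $161055.81 − $159625.28 = $1430.53 of this check is subject → $1430.53 × 0.003 = $4.29
Health insurance premium: $56.22
Total deductions = $20.47 + $194.68 + $55.52 + $450.75 + $4.29 + $56.22 = $781.93
Net pay = $2163.07 − $781.93 = $1381.14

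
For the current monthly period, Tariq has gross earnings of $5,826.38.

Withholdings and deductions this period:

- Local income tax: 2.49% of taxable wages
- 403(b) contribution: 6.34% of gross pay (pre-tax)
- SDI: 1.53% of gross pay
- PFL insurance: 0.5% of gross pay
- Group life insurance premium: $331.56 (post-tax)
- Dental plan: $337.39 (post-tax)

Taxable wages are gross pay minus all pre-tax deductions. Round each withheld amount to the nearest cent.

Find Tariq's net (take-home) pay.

$4,533.89

403(b) contribution: $5,826.38 × 0.0634 = $369.39
Taxable wages = $5,826.38 − $369.39 = $5,456.99
Local income tax: $5,456.99 × 0.0249 = $135.88
SDI: $5,826.38 × 0.0153 = $89.14
PFL insurance: $5,826.38 × 0.005 = $29.13
Group life insurance premium: $331.56
Dental plan: $337.39
Total deductions = $369.39 + $135.88 + $89.14 + $29.13 + $331.56 + $337.39 = $1,292.49
Net pay = $5,826.38 − $1,292.49 = $4,533.89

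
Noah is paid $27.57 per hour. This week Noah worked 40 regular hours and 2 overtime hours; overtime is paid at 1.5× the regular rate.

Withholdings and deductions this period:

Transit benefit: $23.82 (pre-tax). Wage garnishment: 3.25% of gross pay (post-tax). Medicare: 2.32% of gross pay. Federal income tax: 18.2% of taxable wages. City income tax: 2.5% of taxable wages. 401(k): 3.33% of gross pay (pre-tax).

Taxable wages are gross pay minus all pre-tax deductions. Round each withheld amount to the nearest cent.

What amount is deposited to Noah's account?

$823.88

Regular pay: 40 × $27.57 = $1,102.80
Overtime pay: 2 × $27.57 × 1.5 = $82.71
Gross pay = $1,102.80 + $82.71 = $1,185.51
401(k): $1,185.51 × 0.0333 = $39.48
Transit benefit: $23.82
Pre-tax total = $39.48 + $23.82 = $63.30
Taxable wages = $1,185.51 − $63.30 = $1,122.21
Federal income tax: $1,122.21 × 0.182 = $204.24
City income tax: $1,122.21 × 0.025 = $28.06
Medicare: $1,185.51 × 0.0232 = $27.50
Wage garnishment: $1,185.51 × 0.0325 = $38.53
Total deductions = $39.48 + $23.82 + $204.24 + $28.06 + $27.50 + $38.53 = $361.63
Net pay = $1,185.51 − $361.63 = $823.88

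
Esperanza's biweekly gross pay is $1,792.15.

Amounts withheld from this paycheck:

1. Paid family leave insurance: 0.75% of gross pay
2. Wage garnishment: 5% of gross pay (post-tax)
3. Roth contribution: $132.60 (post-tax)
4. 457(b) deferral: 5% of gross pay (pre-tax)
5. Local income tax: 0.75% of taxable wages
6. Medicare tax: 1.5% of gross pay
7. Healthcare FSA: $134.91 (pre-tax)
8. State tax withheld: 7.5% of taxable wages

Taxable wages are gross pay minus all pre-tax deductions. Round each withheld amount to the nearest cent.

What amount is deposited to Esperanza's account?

$1,175.77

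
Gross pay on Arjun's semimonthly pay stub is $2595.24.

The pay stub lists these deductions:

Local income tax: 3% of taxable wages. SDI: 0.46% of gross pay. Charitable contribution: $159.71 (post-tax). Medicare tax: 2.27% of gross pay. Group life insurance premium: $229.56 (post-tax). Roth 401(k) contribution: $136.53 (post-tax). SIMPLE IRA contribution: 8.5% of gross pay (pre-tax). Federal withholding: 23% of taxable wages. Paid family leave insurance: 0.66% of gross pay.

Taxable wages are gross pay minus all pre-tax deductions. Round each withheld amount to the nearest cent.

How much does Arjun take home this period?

SIMPLE IRA contribution: $2595.24 × 0.085 = $220.60
Taxable wages = $2595.24 − $220.60 = $2374.64
Federal withholding: $2374.64 × 0.23 = $546.17
Local income tax: $2374.64 × 0.03 = $71.24
SDI: $2595.24 × 0.0046 = $11.94
Medicare tax: $2595.24 × 0.0227 = $58.91
Paid family leave insurance: $2595.24 × 0.0066 = $17.13
Group life insurance premium: $229.56
Charitable contribution: $159.71
Roth 401(k) contribution: $136.53
Total deductions = $220.60 + $546.17 + $71.24 + $11.94 + $58.91 + $17.13 + $229.56 + $159.71 + $136.53 = $1451.79
Net pay = $2595.24 − $1451.79 = $1143.45

$1143.45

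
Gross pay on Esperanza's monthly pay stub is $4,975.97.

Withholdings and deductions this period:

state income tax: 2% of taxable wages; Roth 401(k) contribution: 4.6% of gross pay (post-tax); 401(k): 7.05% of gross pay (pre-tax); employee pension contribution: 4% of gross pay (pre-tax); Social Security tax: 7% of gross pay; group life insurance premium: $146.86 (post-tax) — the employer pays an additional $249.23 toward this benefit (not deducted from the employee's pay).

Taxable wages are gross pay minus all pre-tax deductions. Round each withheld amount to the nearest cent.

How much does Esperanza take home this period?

Employee pension contribution: $4,975.97 × 0.04 = $199.04
401(k): $4,975.97 × 0.0705 = $350.81
Pre-tax total = $199.04 + $350.81 = $549.85
Taxable wages = $4,975.97 − $549.85 = $4,426.12
State income tax: $4,426.12 × 0.02 = $88.52
Social Security tax: $4,975.97 × 0.07 = $348.32
Roth 401(k) contribution: $4,975.97 × 0.046 = $228.89
Group life insurance premium: $146.86
(Employer's $249.23 toward group life insurance premium is not withheld from the employee.)
Total deductions = $199.04 + $350.81 + $88.52 + $348.32 + $228.89 + $146.86 = $1,362.44
Net pay = $4,975.97 − $1,362.44 = $3,613.53

$3,613.53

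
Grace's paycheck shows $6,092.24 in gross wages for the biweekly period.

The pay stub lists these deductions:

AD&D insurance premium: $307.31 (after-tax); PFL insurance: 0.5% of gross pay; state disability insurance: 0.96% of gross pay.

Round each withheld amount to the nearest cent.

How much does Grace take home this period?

$5,695.98

State disability insurance: $6,092.24 × 0.0096 = $58.49
PFL insurance: $6,092.24 × 0.005 = $30.46
AD&D insurance premium: $307.31
Total deductions = $58.49 + $30.46 + $307.31 = $396.26
Net pay = $6,092.24 − $396.26 = $5,695.98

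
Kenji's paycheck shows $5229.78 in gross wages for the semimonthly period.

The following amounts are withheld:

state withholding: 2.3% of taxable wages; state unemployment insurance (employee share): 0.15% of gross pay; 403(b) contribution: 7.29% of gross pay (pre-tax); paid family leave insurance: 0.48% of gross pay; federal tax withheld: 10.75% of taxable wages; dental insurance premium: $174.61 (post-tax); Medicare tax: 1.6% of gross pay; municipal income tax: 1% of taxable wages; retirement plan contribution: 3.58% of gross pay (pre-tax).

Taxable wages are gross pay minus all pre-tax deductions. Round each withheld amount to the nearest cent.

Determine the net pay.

$3715.16

Retirement plan contribution: $5229.78 × 0.0358 = $187.23
403(b) contribution: $5229.78 × 0.0729 = $381.25
Pre-tax total = $187.23 + $381.25 = $568.48
Taxable wages = $5229.78 − $568.48 = $4661.30
Municipal income tax: $4661.30 × 0.01 = $46.61
State withholding: $4661.30 × 0.023 = $107.21
Federal tax withheld: $4661.30 × 0.1075 = $501.09
State unemployment insurance (employee share): $5229.78 × 0.0015 = $7.84
Medicare tax: $5229.78 × 0.016 = $83.68
Paid family leave insurance: $5229.78 × 0.0048 = $25.10
Dental insurance premium: $174.61
Total deductions = $187.23 + $381.25 + $46.61 + $107.21 + $501.09 + $7.84 + $83.68 + $25.10 + $174.61 = $1514.62
Net pay = $5229.78 − $1514.62 = $3715.16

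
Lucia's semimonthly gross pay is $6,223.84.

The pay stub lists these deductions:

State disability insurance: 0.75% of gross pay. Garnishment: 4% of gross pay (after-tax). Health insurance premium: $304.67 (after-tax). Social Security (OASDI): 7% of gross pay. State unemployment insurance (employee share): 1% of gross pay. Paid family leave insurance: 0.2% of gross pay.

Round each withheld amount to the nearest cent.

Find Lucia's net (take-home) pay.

Social Security (OASDI): $6,223.84 × 0.07 = $435.67
Paid family leave insurance: $6,223.84 × 0.002 = $12.45
State disability insurance: $6,223.84 × 0.0075 = $46.68
State unemployment insurance (employee share): $6,223.84 × 0.01 = $62.24
Health insurance premium: $304.67
Garnishment: $6,223.84 × 0.04 = $248.95
Total deductions = $435.67 + $12.45 + $46.68 + $62.24 + $304.67 + $248.95 = $1,110.66
Net pay = $6,223.84 − $1,110.66 = $5,113.18

$5,113.18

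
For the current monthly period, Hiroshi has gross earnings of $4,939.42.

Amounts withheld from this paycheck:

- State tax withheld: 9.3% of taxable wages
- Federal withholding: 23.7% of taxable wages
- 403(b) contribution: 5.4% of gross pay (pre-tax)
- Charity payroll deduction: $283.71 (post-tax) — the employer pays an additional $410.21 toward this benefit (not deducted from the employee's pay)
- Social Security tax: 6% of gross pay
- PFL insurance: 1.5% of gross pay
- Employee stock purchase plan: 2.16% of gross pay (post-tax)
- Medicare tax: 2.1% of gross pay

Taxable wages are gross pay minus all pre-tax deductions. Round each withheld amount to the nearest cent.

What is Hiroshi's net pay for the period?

403(b) contribution: $4,939.42 × 0.054 = $266.73
Taxable wages = $4,939.42 − $266.73 = $4,672.69
Federal withholding: $4,672.69 × 0.237 = $1,107.43
State tax withheld: $4,672.69 × 0.093 = $434.56
PFL insurance: $4,939.42 × 0.015 = $74.09
Medicare tax: $4,939.42 × 0.021 = $103.73
Social Security tax: $4,939.42 × 0.06 = $296.37
Employee stock purchase plan: $4,939.42 × 0.0216 = $106.69
Charity payroll deduction: $283.71
(Employer's $410.21 toward charity payroll deduction is not withheld from the employee.)
Total deductions = $266.73 + $1,107.43 + $434.56 + $74.09 + $103.73 + $296.37 + $106.69 + $283.71 = $2,673.31
Net pay = $4,939.42 − $2,673.31 = $2,266.11

$2,266.11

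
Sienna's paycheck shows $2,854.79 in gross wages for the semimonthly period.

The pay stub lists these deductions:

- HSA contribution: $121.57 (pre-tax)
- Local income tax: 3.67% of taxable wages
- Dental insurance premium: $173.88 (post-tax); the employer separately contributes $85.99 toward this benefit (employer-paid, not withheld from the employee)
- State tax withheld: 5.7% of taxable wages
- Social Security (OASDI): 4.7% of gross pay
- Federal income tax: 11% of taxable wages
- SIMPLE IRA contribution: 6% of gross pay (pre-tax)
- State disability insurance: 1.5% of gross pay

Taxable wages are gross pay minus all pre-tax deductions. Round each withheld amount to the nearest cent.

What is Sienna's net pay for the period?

$1,689.19

HSA contribution: $121.57
SIMPLE IRA contribution: $2,854.79 × 0.06 = $171.29
Pre-tax total = $121.57 + $171.29 = $292.86
Taxable wages = $2,854.79 − $292.86 = $2,561.93
Local income tax: $2,561.93 × 0.0367 = $94.02
State tax withheld: $2,561.93 × 0.057 = $146.03
Federal income tax: $2,561.93 × 0.11 = $281.81
Social Security (OASDI): $2,854.79 × 0.047 = $134.18
State disability insurance: $2,854.79 × 0.015 = $42.82
Dental insurance premium: $173.88
(Employer's $85.99 toward dental insurance premium is not withheld from the employee.)
Total deductions = $121.57 + $171.29 + $94.02 + $146.03 + $281.81 + $134.18 + $42.82 + $173.88 = $1,165.60
Net pay = $2,854.79 − $1,165.60 = $1,689.19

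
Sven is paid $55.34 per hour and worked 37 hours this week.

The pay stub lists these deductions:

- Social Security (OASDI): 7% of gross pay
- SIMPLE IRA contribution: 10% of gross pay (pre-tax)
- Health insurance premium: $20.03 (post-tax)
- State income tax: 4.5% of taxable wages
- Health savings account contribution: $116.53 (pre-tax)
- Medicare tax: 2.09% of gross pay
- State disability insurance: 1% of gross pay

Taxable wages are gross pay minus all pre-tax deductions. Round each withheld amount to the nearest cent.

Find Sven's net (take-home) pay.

Gross pay: 37 × $55.34 = $2047.58
SIMPLE IRA contribution: $2047.58 × 0.1 = $204.76
Health savings account contribution: $116.53
Pre-tax total = $204.76 + $116.53 = $321.29
Taxable wages = $2047.58 − $321.29 = $1726.29
State income tax: $1726.29 × 0.045 = $77.68
State disability insurance: $2047.58 × 0.01 = $20.48
Social Security (OASDI): $2047.58 × 0.07 = $143.33
Medicare tax: $2047.58 × 0.0209 = $42.79
Health insurance premium: $20.03
Total deductions = $204.76 + $116.53 + $77.68 + $20.48 + $143.33 + $42.79 + $20.03 = $625.60
Net pay = $2047.58 − $625.60 = $1421.98

$1421.98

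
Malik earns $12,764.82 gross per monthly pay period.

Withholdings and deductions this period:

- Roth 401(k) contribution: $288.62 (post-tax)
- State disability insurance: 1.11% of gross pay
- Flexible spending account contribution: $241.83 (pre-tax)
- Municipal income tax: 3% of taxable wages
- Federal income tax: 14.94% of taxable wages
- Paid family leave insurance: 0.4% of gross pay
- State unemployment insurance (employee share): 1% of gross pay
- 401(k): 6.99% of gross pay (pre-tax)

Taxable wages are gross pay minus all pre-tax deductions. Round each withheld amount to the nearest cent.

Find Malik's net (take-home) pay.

$8,935.16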